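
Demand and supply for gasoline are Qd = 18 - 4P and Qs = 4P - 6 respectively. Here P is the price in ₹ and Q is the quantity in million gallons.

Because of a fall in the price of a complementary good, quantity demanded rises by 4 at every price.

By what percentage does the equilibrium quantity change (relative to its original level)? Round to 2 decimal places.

Initially, 18 - 4P = 4P - 6, so 24 = 8P and P = 3, Q = 6.
After the shift, demand is Qd = 22 - 4P and supply is Qs = 4P - 6.
Clearing the new market: 22 - 4P = 4P - 6, so P = 3.5 and Q = 8.
%ΔQ = (8 − 6) / 6 × 100 = +33.33%.

+33.33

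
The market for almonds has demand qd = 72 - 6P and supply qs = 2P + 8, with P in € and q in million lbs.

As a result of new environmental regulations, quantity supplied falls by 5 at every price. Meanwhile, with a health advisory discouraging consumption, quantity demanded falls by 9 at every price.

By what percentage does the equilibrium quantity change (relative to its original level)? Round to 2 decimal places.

Solve the original market: 72 - 6P = 2P + 8, hence P = 8 and q = 24.
With the change applied: demand qd = 63 - 6P, supply qs = 2P + 3.
New equilibrium: 63 - 6P = 2P + 3 ⇒ 60 = 8P ⇒ P = 7.5, q = 18.
%Δq = (18 − 24) / 24 × 100 = -25.00%.

-25.00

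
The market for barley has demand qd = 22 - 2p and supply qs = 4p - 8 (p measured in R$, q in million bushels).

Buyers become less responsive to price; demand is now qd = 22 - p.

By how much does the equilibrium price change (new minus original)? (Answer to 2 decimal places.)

+1.00

Initially, 22 - 2p = 4p - 8, so 30 = 6p and p = 5, q = 12.
After the shift, demand is qd = 22 - p and supply is qs = 4p - 8.
Clearing the new market: 22 - p = 4p - 8, so p = 6 and q = 16.
Δp = 6 − 5 = +1.00.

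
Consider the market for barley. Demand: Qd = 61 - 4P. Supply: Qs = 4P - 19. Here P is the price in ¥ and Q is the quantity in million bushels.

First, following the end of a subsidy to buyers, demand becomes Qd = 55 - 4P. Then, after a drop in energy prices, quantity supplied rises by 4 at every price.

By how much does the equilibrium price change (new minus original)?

Initially, 61 - 4P = 4P - 19, so 80 = 8P and P = 10, Q = 21.
The new curves are Qd = 55 - 4P (demand) and Qs = 4P - 15 (supply).
New equilibrium: 55 - 4P = 4P - 15 ⇒ 70 = 8P ⇒ P = 8.75, Q = 20.
ΔP = 8.75 − 10 = -1.25.

-1.25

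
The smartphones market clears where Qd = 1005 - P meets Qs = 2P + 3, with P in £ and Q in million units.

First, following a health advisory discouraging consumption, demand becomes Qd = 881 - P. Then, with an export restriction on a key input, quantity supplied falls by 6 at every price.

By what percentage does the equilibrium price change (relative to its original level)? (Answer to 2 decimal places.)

-11.78

Before the shock: 1005 - P = 2P + 3 ⇒ 1002 = 3P ⇒ P = 334, Q = 671.
With the change applied: demand Qd = 881 - P, supply Qs = 2P - 3.
Setting them equal: 881 - P = 2P - 3 → 884 = 3P, so P = 884/3 ≈ 294.6667 and Q = 1759/3 ≈ 586.3333.
%ΔP = (294.6667 − 334) / 334 × 100 = -11.78%.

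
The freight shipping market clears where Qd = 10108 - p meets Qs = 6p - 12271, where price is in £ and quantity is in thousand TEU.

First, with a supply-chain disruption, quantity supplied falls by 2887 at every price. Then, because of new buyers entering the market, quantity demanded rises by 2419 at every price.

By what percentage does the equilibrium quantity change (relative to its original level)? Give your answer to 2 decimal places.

Before the shock: 10108 - p = 6p - 12271 ⇒ 22379 = 7p ⇒ p = 3197, Q = 6911.
After the shift, demand is Qd = 12527 - p and supply is Qs = 6p - 15158.
Equate the new curves: 12527 - p = 6p - 15158, giving 27685 = 7p, p = 3955, Q = 8572.
%ΔQ = (8572 − 6911) / 6911 × 100 = +24.03%.

+24.03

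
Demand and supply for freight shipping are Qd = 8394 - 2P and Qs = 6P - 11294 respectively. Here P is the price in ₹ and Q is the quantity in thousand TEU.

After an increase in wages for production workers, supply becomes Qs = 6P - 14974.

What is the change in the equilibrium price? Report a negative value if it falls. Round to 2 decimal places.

Original equilibrium: 8394 - 2P = 6P - 11294 gives 19688 = 8P, so P = 2461 and Q = 3472.
The shock moves the curves to Qd = 8394 - 2P and Qs = 6P - 14974.
New equilibrium: 8394 - 2P = 6P - 14974 ⇒ 23368 = 8P ⇒ P = 2921, Q = 2552.
ΔP = 2921 − 2461 = +460.00.

+460.00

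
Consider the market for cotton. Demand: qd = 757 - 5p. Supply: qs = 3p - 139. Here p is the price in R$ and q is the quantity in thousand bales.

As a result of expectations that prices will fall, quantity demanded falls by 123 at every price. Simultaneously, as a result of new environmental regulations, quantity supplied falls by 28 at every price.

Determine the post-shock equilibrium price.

100.125

Initially, 757 - 5p = 3p - 139, so 896 = 8p and p = 112, q = 197.
After the shift, demand is qd = 634 - 5p and supply is qs = 3p - 167.
Clearing the new market: 634 - 5p = 3p - 167, so p = 100.125 and q = 133.375.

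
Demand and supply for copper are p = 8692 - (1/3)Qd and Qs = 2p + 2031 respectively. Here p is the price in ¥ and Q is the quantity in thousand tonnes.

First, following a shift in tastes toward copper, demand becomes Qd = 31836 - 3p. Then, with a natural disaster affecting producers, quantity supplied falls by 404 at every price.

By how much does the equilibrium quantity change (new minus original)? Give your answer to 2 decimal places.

Before the shock: 26076 - 3p = 2p + 2031 ⇒ 24045 = 5p ⇒ p = 4809, Q = 11649.
With the change applied: demand Qd = 31836 - 3p, supply Qs = 2p + 1627.
Equate the new curves: 31836 - 3p = 2p + 1627, giving 30209 = 5p, p = 6041.8, Q = 13710.6.
ΔQ = 13710.6 − 11649 = +2061.60.

+2061.60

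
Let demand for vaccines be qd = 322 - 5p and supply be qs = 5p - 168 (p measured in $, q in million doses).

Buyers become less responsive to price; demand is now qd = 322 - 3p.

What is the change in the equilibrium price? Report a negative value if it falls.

Before the shock: 322 - 5p = 5p - 168 ⇒ 490 = 10p ⇒ p = 49, q = 77.
After the shift, demand is qd = 322 - 3p and supply is qs = 5p - 168.
New equilibrium: 322 - 3p = 5p - 168 ⇒ 490 = 8p ⇒ p = 61.25, q = 138.25.
Δp = 61.25 − 49 = +12.25.

+12.25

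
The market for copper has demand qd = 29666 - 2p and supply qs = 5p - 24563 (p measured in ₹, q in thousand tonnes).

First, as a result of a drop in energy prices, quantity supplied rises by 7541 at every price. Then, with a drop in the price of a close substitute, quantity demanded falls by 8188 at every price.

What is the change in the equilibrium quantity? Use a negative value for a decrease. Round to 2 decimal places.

Original equilibrium: 29666 - 2p = 5p - 24563 gives 54229 = 7p, so p = 7747 and q = 14172.
The shock moves the curves to qd = 21478 - 2p and qs = 5p - 17022.
New equilibrium: 21478 - 2p = 5p - 17022 ⇒ 38500 = 7p ⇒ p = 5500, q = 10478.
Δq = 10478 − 14172 = -3694.00.

-3694.00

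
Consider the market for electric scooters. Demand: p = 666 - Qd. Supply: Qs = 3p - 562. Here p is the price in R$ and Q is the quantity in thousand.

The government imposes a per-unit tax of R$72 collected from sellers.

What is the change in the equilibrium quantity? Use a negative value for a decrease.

-54

Original equilibrium: 666 - p = 3p - 562 gives 1228 = 4p, so p = 307 and Q = 359.
Since sellers keep the price net of the tax, the effective supply curve becomes Qs = 3p - 778.
New equilibrium: 666 - p = 3p - 778 ⇒ 1444 = 4p ⇒ p = 361, Q = 305.
ΔQ = 305 − 359 = -54.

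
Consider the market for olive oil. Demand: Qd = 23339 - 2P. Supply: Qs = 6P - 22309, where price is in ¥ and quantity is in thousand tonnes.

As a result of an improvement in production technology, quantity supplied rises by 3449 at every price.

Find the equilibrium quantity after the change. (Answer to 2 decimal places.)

Original equilibrium: 23339 - 2P = 6P - 22309 gives 45648 = 8P, so P = 5706 and Q = 11927.
After the shift, demand is Qd = 23339 - 2P and supply is Qs = 6P - 18860.
Clearing the new market: 23339 - 2P = 6P - 18860, so P = 5274.875 and Q = 12789.25.

12789.25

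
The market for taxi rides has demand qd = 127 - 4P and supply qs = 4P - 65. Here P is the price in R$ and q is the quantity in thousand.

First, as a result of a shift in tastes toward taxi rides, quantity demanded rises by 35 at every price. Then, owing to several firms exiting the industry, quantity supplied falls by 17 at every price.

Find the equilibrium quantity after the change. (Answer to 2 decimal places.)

40.00

Solve the original market: 127 - 4P = 4P - 65, hence P = 24 and q = 31.
The shock moves the curves to qd = 162 - 4P and qs = 4P - 82.
Setting them equal: 162 - 4P = 4P - 82 → 244 = 8P, so P = 30.5 and q = 40.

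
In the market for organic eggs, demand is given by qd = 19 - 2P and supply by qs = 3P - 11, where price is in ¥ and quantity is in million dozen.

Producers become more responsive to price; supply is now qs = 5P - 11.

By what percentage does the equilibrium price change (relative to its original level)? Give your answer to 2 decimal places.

Original equilibrium: 19 - 2P = 3P - 11 gives 30 = 5P, so P = 6 and q = 7.
With the change applied: demand qd = 19 - 2P, supply qs = 5P - 11.
Setting them equal: 19 - 2P = 5P - 11 → 30 = 7P, so P = 30/7 ≈ 4.2857 and q = 73/7 ≈ 10.4286.
%ΔP = (4.2857 − 6) / 6 × 100 = -28.57%.

-28.57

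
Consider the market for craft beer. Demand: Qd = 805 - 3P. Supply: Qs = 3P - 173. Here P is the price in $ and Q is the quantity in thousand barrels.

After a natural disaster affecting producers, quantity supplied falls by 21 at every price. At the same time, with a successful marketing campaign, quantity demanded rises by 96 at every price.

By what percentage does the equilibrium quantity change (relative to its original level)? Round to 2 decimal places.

+11.87

Initially, 805 - 3P = 3P - 173, so 978 = 6P and P = 163, Q = 316.
With the change applied: demand Qd = 901 - 3P, supply Qs = 3P - 194.
Clearing the new market: 901 - 3P = 3P - 194, so P = 182.5 and Q = 353.5.
%ΔQ = (353.5 − 316) / 316 × 100 = +11.87%.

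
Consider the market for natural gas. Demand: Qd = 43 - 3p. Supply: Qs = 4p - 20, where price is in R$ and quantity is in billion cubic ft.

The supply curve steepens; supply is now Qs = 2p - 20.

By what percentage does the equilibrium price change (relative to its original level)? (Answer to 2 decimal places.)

+40.00

Solve the original market: 43 - 3p = 4p - 20, hence p = 9 and Q = 16.
After the shift, demand is Qd = 43 - 3p and supply is Qs = 2p - 20.
Setting them equal: 43 - 3p = 2p - 20 → 63 = 5p, so p = 12.6 and Q = 5.2.
%Δp = (12.6 − 9) / 9 × 100 = +40.00%.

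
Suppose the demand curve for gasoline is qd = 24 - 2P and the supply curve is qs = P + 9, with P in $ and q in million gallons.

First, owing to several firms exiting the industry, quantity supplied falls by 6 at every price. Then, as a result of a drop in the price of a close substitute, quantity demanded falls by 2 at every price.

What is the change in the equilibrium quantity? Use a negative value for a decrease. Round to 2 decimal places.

-4.67

Solve the original market: 24 - 2P = P + 9, hence P = 5 and q = 14.
The new curves are qd = 22 - 2P (demand) and qs = P + 3 (supply).
Equate the new curves: 22 - 2P = P + 3, giving 19 = 3P, P = 19/3 ≈ 6.3333, q = 28/3 ≈ 9.3333.
Δq = 9.3333 − 14 = -4.67.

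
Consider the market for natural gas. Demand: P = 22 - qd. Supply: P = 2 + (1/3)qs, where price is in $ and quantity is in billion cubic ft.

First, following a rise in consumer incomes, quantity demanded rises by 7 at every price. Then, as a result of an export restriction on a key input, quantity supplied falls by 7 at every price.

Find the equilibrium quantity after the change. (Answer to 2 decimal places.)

18.50

Initially, 22 - P = 3P - 6, so 28 = 4P and P = 7, q = 15.
The shock moves the curves to qd = 29 - P and qs = 3P - 13.
New equilibrium: 29 - P = 3P - 13 ⇒ 42 = 4P ⇒ P = 10.5, q = 18.5.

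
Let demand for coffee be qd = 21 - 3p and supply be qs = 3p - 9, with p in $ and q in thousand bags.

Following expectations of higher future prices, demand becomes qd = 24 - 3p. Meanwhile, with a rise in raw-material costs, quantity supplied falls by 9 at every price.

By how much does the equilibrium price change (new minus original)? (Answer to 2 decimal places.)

+2.00

Initially, 21 - 3p = 3p - 9, so 30 = 6p and p = 5, q = 6.
The shock moves the curves to qd = 24 - 3p and qs = 3p - 18.
Clearing the new market: 24 - 3p = 3p - 18, so p = 7 and q = 3.
Δp = 7 − 5 = +2.00.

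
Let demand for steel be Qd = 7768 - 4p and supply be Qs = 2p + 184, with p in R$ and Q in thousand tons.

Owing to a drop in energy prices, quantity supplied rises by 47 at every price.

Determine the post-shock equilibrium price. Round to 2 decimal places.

1256.17

Before the shock: 7768 - 4p = 2p + 184 ⇒ 7584 = 6p ⇒ p = 1264, Q = 2712.
After the shift, demand is Qd = 7768 - 4p and supply is Qs = 2p + 231.
Clearing the new market: 7768 - 4p = 2p + 231, so p = 7537/6 ≈ 1256.1667 and Q = 8230/3 ≈ 2743.3333.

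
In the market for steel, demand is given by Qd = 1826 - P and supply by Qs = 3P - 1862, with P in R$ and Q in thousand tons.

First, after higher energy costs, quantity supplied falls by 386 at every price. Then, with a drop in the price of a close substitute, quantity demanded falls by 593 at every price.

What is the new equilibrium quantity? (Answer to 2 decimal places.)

Before the shock: 1826 - P = 3P - 1862 ⇒ 3688 = 4P ⇒ P = 922, Q = 904.
With the change applied: demand Qd = 1233 - P, supply Qs = 3P - 2248.
Setting them equal: 1233 - P = 3P - 2248 → 3481 = 4P, so P = 870.25 and Q = 362.75.

362.75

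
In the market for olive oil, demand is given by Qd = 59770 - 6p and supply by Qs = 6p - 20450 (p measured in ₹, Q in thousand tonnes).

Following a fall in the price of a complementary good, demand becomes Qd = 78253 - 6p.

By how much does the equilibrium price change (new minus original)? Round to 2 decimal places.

Original equilibrium: 59770 - 6p = 6p - 20450 gives 80220 = 12p, so p = 6685 and Q = 19660.
The shock moves the curves to Qd = 78253 - 6p and Qs = 6p - 20450.
Setting them equal: 78253 - 6p = 6p - 20450 → 98703 = 12p, so p = 8225.25 and Q = 28901.5.
Δp = 8225.25 − 6685 = +1540.25.

+1540.25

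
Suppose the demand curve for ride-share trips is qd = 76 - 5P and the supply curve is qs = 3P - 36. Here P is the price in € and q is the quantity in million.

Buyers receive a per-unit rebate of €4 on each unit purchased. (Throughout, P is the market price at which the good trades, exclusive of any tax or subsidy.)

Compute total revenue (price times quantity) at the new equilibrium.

Solve the original market: 76 - 5P = 3P - 36, hence P = 14 and q = 6.
Since buyers' out-of-pocket price is the market price minus the rebate, the effective demand curve becomes qd = 96 - 5P.
Setting them equal: 96 - 5P = 3P - 36 → 132 = 8P, so P = 16.5 and q = 13.5.
New expenditure = 16.5 × 13.5 = 222.75.

222.75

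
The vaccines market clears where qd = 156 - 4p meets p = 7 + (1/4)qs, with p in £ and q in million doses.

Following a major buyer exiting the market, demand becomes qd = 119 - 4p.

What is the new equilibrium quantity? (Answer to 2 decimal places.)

45.50

Initially, 156 - 4p = 4p - 28, so 184 = 8p and p = 23, q = 64.
After the shift, demand is qd = 119 - 4p and supply is qs = 4p - 28.
Clearing the new market: 119 - 4p = 4p - 28, so p = 18.375 and q = 45.5.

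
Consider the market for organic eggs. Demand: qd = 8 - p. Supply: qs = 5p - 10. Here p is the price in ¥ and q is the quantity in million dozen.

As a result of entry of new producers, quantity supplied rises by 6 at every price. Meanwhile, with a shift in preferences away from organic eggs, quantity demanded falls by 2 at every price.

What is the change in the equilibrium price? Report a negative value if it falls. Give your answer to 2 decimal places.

Solve the original market: 8 - p = 5p - 10, hence p = 3 and q = 5.
The shock moves the curves to qd = 6 - p and qs = 5p - 4.
New equilibrium: 6 - p = 5p - 4 ⇒ 10 = 6p ⇒ p = 5/3 ≈ 1.6667, q = 13/3 ≈ 4.3333.
Δp = 1.6667 − 3 = -1.33.

-1.33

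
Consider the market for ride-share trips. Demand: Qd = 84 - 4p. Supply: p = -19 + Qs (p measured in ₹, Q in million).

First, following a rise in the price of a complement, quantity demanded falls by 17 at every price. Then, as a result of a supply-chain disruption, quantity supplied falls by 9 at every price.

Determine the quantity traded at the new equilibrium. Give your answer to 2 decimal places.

Before the shock: 84 - 4p = p + 19 ⇒ 65 = 5p ⇒ p = 13, Q = 32.
The new curves are Qd = 67 - 4p (demand) and Qs = p + 10 (supply).
New equilibrium: 67 - 4p = p + 10 ⇒ 57 = 5p ⇒ p = 11.4, Q = 21.4.

21.40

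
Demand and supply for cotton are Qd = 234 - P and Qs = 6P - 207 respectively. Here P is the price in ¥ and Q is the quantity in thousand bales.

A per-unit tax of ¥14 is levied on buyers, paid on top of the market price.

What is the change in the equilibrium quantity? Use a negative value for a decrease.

Solve the original market: 234 - P = 6P - 207, hence P = 63 and Q = 171.
Since buyers pay the price plus the tax, the effective demand curve becomes Qd = 220 - P.
Clearing the new market: 220 - P = 6P - 207, so P = 61 and Q = 159.
ΔQ = 159 − 171 = -12.

-12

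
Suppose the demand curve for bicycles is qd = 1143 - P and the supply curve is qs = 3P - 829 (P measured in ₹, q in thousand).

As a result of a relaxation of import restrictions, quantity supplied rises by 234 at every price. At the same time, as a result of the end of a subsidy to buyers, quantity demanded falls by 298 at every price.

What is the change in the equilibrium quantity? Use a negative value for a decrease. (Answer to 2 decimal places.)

-165.00

Initially, 1143 - P = 3P - 829, so 1972 = 4P and P = 493, q = 650.
After the shift, demand is qd = 845 - P and supply is qs = 3P - 595.
Setting them equal: 845 - P = 3P - 595 → 1440 = 4P, so P = 360 and q = 485.
Δq = 485 − 650 = -165.00.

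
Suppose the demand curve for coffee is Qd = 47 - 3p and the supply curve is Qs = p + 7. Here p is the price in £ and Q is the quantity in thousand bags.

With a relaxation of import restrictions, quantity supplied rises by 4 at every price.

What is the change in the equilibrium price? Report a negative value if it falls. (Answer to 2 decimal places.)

Solve the original market: 47 - 3p = p + 7, hence p = 10 and Q = 17.
After the shift, demand is Qd = 47 - 3p and supply is Qs = p + 11.
Setting them equal: 47 - 3p = p + 11 → 36 = 4p, so p = 9 and Q = 20.
Δp = 9 − 10 = -1.00.

-1.00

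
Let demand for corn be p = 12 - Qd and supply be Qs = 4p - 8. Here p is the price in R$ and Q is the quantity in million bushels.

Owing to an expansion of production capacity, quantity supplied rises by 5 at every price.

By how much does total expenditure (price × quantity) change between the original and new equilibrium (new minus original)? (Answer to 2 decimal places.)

-5.00

Initially, 12 - p = 4p - 8, so 20 = 5p and p = 4, Q = 8.
The new curves are Qd = 12 - p (demand) and Qs = 4p - 3 (supply).
Equate the new curves: 12 - p = 4p - 3, giving 15 = 5p, p = 3, Q = 9.
Expenditure moves from 4×8 = 32 to 3×9 = 27; change = -5.00.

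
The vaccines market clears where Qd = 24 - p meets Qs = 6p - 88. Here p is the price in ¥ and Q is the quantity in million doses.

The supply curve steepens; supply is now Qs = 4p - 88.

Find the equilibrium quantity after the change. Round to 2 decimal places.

Before the shock: 24 - p = 6p - 88 ⇒ 112 = 7p ⇒ p = 16, Q = 8.
With the change applied: demand Qd = 24 - p, supply Qs = 4p - 88.
New equilibrium: 24 - p = 4p - 88 ⇒ 112 = 5p ⇒ p = 22.4, Q = 1.6.

1.60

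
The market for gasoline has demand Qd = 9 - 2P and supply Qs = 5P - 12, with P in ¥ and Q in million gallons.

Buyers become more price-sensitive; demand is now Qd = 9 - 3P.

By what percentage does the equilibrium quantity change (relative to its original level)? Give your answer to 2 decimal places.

Original equilibrium: 9 - 2P = 5P - 12 gives 21 = 7P, so P = 3 and Q = 3.
The shock moves the curves to Qd = 9 - 3P and Qs = 5P - 12.
New equilibrium: 9 - 3P = 5P - 12 ⇒ 21 = 8P ⇒ P = 2.625, Q = 1.125.
%ΔQ = (1.125 − 3) / 3 × 100 = -62.50%.

-62.50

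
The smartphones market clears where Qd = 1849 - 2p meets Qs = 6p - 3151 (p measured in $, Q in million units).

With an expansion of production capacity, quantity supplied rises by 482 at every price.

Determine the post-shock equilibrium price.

564.75

Original equilibrium: 1849 - 2p = 6p - 3151 gives 5000 = 8p, so p = 625 and Q = 599.
After the shift, demand is Qd = 1849 - 2p and supply is Qs = 6p - 2669.
Clearing the new market: 1849 - 2p = 6p - 2669, so p = 564.75 and Q = 719.5.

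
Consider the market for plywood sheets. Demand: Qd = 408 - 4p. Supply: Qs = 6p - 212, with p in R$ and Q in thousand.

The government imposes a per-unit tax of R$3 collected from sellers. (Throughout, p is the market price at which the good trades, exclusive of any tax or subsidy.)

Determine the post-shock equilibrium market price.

Initially, 408 - 4p = 6p - 212, so 620 = 10p and p = 62, Q = 160.
Since sellers keep the price net of the tax, the effective supply curve becomes Qs = 6p - 230.
Equate the new curves: 408 - 4p = 6p - 230, giving 638 = 10p, p = 63.8, Q = 152.8.

63.8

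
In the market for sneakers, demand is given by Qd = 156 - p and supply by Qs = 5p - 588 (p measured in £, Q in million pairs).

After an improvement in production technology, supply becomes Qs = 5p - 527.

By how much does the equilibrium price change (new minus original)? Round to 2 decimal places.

Original equilibrium: 156 - p = 5p - 588 gives 744 = 6p, so p = 124 and Q = 32.
After the shift, demand is Qd = 156 - p and supply is Qs = 5p - 527.
Equate the new curves: 156 - p = 5p - 527, giving 683 = 6p, p = 683/6 ≈ 113.8333, Q = 253/6 ≈ 42.1667.
Δp = 113.8333 − 124 = -10.17.

-10.17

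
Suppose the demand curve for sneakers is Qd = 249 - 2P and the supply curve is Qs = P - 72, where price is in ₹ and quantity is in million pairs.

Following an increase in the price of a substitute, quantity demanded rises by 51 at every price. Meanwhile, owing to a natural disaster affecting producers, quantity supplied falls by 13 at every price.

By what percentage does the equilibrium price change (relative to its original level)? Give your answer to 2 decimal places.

+19.94

Original equilibrium: 249 - 2P = P - 72 gives 321 = 3P, so P = 107 and Q = 35.
The shock moves the curves to Qd = 300 - 2P and Qs = P - 85.
New equilibrium: 300 - 2P = P - 85 ⇒ 385 = 3P ⇒ P = 385/3 ≈ 128.3333, Q = 130/3 ≈ 43.3333.
%ΔP = (128.3333 − 107) / 107 × 100 = +19.94%.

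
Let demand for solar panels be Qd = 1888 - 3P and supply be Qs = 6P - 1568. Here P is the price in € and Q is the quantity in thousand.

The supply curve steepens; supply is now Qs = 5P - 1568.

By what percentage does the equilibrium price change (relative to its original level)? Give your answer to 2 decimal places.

Original equilibrium: 1888 - 3P = 6P - 1568 gives 3456 = 9P, so P = 384 and Q = 736.
After the shift, demand is Qd = 1888 - 3P and supply is Qs = 5P - 1568.
Equate the new curves: 1888 - 3P = 5P - 1568, giving 3456 = 8P, P = 432, Q = 592.
%ΔP = (432 − 384) / 384 × 100 = +12.50%.

+12.50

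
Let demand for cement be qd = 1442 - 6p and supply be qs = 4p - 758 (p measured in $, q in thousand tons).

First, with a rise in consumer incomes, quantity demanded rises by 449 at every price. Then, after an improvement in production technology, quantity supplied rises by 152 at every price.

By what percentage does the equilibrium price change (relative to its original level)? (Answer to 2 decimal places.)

+13.50

Original equilibrium: 1442 - 6p = 4p - 758 gives 2200 = 10p, so p = 220 and q = 122.
The shock moves the curves to qd = 1891 - 6p and qs = 4p - 606.
Clearing the new market: 1891 - 6p = 4p - 606, so p = 249.7 and q = 392.8.
%Δp = (249.7 − 220) / 220 × 100 = +13.50%.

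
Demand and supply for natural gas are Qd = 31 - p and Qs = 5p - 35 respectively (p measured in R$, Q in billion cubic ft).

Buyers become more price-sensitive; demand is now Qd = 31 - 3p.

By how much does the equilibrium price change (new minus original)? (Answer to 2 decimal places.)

-2.75

Original equilibrium: 31 - p = 5p - 35 gives 66 = 6p, so p = 11 and Q = 20.
With the change applied: demand Qd = 31 - 3p, supply Qs = 5p - 35.
Equate the new curves: 31 - 3p = 5p - 35, giving 66 = 8p, p = 8.25, Q = 6.25.
Δp = 8.25 − 11 = -2.75.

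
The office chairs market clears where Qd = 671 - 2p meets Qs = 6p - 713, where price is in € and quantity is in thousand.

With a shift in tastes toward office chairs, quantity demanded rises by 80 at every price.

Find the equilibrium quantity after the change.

Original equilibrium: 671 - 2p = 6p - 713 gives 1384 = 8p, so p = 173 and Q = 325.
The shock moves the curves to Qd = 751 - 2p and Qs = 6p - 713.
Clearing the new market: 751 - 2p = 6p - 713, so p = 183 and Q = 385.

385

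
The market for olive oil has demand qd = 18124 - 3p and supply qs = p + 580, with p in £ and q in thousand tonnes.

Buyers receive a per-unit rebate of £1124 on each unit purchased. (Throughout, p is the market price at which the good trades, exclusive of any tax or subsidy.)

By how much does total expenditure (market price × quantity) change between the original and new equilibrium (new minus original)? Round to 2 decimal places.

Before the shock: 18124 - 3p = p + 580 ⇒ 17544 = 4p ⇒ p = 4386, q = 4966.
Since buyers' out-of-pocket price is the market price minus the rebate, the effective demand curve becomes qd = 21496 - 3p.
Equate the new curves: 21496 - 3p = p + 580, giving 20916 = 4p, p = 5229, q = 5809.
Expenditure moves from 4386×4966 = 21780876 to 5229×5809 = 30375261; change = +8594385.00.

+8594385.00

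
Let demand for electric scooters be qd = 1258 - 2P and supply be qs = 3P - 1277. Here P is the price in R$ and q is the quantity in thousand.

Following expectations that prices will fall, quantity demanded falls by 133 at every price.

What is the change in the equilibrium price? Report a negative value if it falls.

Initially, 1258 - 2P = 3P - 1277, so 2535 = 5P and P = 507, q = 244.
After the shift, demand is qd = 1125 - 2P and supply is qs = 3P - 1277.
New equilibrium: 1125 - 2P = 3P - 1277 ⇒ 2402 = 5P ⇒ P = 480.4, q = 164.2.
ΔP = 480.4 − 507 = -26.6.

-26.6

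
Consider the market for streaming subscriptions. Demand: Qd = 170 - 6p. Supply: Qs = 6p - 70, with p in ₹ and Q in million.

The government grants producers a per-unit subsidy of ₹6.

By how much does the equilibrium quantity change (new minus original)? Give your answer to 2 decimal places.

Initially, 170 - 6p = 6p - 70, so 240 = 12p and p = 20, Q = 50.
Since sellers receive the price plus the subsidy, the effective supply curve becomes Qs = 6p - 34.
Equate the new curves: 170 - 6p = 6p - 34, giving 204 = 12p, p = 17, Q = 68.
ΔQ = 68 − 50 = +18.00.

+18.00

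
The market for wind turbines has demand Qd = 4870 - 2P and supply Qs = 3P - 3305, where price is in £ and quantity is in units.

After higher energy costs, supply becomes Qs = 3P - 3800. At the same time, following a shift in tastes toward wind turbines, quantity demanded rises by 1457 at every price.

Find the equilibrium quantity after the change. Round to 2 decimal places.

Original equilibrium: 4870 - 2P = 3P - 3305 gives 8175 = 5P, so P = 1635 and Q = 1600.
With the change applied: demand Qd = 6327 - 2P, supply Qs = 3P - 3800.
Setting them equal: 6327 - 2P = 3P - 3800 → 10127 = 5P, so P = 2025.4 and Q = 2276.2.

2276.20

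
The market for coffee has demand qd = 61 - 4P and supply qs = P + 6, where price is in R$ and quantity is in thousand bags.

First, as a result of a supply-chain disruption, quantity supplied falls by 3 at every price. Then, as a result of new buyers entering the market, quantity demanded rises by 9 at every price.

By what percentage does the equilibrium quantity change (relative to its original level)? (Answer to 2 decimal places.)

Before the shock: 61 - 4P = P + 6 ⇒ 55 = 5P ⇒ P = 11, q = 17.
With the change applied: demand qd = 70 - 4P, supply qs = P + 3.
Setting them equal: 70 - 4P = P + 3 → 67 = 5P, so P = 13.4 and q = 16.4.
%Δq = (16.4 − 17) / 17 × 100 = -3.53%.

-3.53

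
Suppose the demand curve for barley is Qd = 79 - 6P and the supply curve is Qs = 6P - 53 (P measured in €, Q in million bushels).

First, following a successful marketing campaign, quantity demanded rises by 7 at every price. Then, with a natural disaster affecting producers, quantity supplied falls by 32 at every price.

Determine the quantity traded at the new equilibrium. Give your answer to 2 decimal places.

0.50

Original equilibrium: 79 - 6P = 6P - 53 gives 132 = 12P, so P = 11 and Q = 13.
The shock moves the curves to Qd = 86 - 6P and Qs = 6P - 85.
Setting them equal: 86 - 6P = 6P - 85 → 171 = 12P, so P = 14.25 and Q = 0.5.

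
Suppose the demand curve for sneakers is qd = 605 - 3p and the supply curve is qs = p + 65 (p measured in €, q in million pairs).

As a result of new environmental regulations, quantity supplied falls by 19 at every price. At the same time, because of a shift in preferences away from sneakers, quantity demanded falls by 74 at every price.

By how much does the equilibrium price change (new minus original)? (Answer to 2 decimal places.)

Initially, 605 - 3p = p + 65, so 540 = 4p and p = 135, q = 200.
After the shift, demand is qd = 531 - 3p and supply is qs = p + 46.
Setting them equal: 531 - 3p = p + 46 → 485 = 4p, so p = 121.25 and q = 167.25.
Δp = 121.25 − 135 = -13.75.

-13.75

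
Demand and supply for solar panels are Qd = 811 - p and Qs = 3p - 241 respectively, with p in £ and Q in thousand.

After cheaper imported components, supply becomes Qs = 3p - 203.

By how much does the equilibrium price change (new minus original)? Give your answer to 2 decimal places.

Before the shock: 811 - p = 3p - 241 ⇒ 1052 = 4p ⇒ p = 263, Q = 548.
The shock moves the curves to Qd = 811 - p and Qs = 3p - 203.
Equate the new curves: 811 - p = 3p - 203, giving 1014 = 4p, p = 253.5, Q = 557.5.
Δp = 253.5 − 263 = -9.50.

-9.50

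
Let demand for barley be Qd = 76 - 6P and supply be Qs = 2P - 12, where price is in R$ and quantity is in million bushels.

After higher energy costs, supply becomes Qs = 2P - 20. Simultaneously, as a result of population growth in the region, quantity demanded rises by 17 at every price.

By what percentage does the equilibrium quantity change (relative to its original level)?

-17.5

Original equilibrium: 76 - 6P = 2P - 12 gives 88 = 8P, so P = 11 and Q = 10.
After the shift, demand is Qd = 93 - 6P and supply is Qs = 2P - 20.
Clearing the new market: 93 - 6P = 2P - 20, so P = 14.125 and Q = 8.25.
%ΔQ = (8.25 − 10) / 10 × 100 = -17.5%.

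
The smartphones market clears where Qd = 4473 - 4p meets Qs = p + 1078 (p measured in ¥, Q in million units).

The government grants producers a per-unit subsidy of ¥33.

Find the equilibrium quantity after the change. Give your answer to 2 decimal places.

Initially, 4473 - 4p = p + 1078, so 3395 = 5p and p = 679, Q = 1757.
Since sellers receive the price plus the subsidy, the effective supply curve becomes Qs = p + 1111.
Clearing the new market: 4473 - 4p = p + 1111, so p = 672.4 and Q = 1783.4.

1783.40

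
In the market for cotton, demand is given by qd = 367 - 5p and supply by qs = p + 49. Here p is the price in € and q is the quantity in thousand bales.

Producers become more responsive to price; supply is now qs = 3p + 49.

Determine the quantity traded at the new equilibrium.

168.25

Before the shock: 367 - 5p = p + 49 ⇒ 318 = 6p ⇒ p = 53, q = 102.
After the shift, demand is qd = 367 - 5p and supply is qs = 3p + 49.
Setting them equal: 367 - 5p = 3p + 49 → 318 = 8p, so p = 39.75 and q = 168.25.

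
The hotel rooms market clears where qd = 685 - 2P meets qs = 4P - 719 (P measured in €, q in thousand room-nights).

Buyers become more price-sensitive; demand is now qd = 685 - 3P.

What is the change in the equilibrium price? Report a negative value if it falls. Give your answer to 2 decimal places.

-33.43

Before the shock: 685 - 2P = 4P - 719 ⇒ 1404 = 6P ⇒ P = 234, q = 217.
With the change applied: demand qd = 685 - 3P, supply qs = 4P - 719.
Clearing the new market: 685 - 3P = 4P - 719, so P = 1404/7 ≈ 200.5714 and q = 583/7 ≈ 83.2857.
ΔP = 200.5714 − 234 = -33.43.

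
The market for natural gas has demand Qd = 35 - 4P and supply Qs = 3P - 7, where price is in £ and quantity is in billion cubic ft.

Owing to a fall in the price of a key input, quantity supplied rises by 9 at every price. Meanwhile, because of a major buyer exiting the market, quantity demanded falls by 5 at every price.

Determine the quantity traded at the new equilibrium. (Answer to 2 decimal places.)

14.00

Original equilibrium: 35 - 4P = 3P - 7 gives 42 = 7P, so P = 6 and Q = 11.
With the change applied: demand Qd = 30 - 4P, supply Qs = 3P + 2.
Equate the new curves: 30 - 4P = 3P + 2, giving 28 = 7P, P = 4, Q = 14.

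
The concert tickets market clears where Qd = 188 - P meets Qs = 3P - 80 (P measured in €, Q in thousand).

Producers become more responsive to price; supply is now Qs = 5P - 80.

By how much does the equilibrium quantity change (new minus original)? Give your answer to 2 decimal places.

+22.33

Initially, 188 - P = 3P - 80, so 268 = 4P and P = 67, Q = 121.
The new curves are Qd = 188 - P (demand) and Qs = 5P - 80 (supply).
New equilibrium: 188 - P = 5P - 80 ⇒ 268 = 6P ⇒ P = 134/3 ≈ 44.6667, Q = 430/3 ≈ 143.3333.
ΔQ = 143.3333 − 121 = +22.33.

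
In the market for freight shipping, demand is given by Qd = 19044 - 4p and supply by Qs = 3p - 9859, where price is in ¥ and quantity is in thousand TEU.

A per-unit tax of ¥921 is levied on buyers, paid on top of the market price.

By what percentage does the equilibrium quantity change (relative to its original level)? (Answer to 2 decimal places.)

Original equilibrium: 19044 - 4p = 3p - 9859 gives 28903 = 7p, so p = 4129 and Q = 2528.
Since buyers pay the price plus the tax, the effective demand curve becomes Qd = 15360 - 4p.
New equilibrium: 15360 - 4p = 3p - 9859 ⇒ 25219 = 7p ⇒ p = 25219/7 ≈ 3602.7143, Q = 6644/7 ≈ 949.1429.
%ΔQ = (949.1429 − 2528) / 2528 × 100 = -62.45%.

-62.45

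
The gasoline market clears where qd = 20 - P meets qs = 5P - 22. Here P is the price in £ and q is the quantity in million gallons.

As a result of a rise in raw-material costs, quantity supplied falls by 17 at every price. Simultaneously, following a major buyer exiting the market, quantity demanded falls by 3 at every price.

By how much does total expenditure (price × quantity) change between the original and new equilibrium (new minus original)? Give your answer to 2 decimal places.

-19.44

Initially, 20 - P = 5P - 22, so 42 = 6P and P = 7, q = 13.
After the shift, demand is qd = 17 - P and supply is qs = 5P - 39.
Setting them equal: 17 - P = 5P - 39 → 56 = 6P, so P = 28/3 ≈ 9.3333 and q = 23/3 ≈ 7.6667.
Expenditure moves from 7×13 = 91 to 9.3333×7.6667 = 71.5556; change = -19.44.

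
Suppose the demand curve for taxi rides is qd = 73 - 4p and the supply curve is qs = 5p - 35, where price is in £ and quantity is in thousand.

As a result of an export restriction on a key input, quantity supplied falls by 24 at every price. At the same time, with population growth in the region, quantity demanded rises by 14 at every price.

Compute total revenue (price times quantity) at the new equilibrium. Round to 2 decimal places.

Original equilibrium: 73 - 4p = 5p - 35 gives 108 = 9p, so p = 12 and q = 25.
The shock moves the curves to qd = 87 - 4p and qs = 5p - 59.
Setting them equal: 87 - 4p = 5p - 59 → 146 = 9p, so p = 146/9 ≈ 16.2222 and q = 199/9 ≈ 22.1111.
New expenditure = 16.2222 × 22.1111 = 358.69.

358.69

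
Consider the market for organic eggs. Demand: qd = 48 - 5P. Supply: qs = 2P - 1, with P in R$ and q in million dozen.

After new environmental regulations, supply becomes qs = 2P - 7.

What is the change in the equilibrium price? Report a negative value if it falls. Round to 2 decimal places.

Solve the original market: 48 - 5P = 2P - 1, hence P = 7 and q = 13.
The new curves are qd = 48 - 5P (demand) and qs = 2P - 7 (supply).
Clearing the new market: 48 - 5P = 2P - 7, so P = 55/7 ≈ 7.8571 and q = 61/7 ≈ 8.7143.
ΔP = 7.8571 − 7 = +0.86.

+0.86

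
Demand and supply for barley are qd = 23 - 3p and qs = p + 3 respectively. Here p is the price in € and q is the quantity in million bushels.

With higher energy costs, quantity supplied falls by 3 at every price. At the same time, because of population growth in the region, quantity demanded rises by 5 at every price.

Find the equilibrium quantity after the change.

Initially, 23 - 3p = p + 3, so 20 = 4p and p = 5, q = 8.
The shock moves the curves to qd = 28 - 3p and qs = p.
New equilibrium: 28 - 3p = p ⇒ 28 = 4p ⇒ p = 7, q = 7.

7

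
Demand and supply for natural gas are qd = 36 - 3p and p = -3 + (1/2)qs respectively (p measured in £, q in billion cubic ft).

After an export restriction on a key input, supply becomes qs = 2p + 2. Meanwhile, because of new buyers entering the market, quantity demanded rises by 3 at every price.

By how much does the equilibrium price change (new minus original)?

Solve the original market: 36 - 3p = 2p + 6, hence p = 6 and q = 18.
After the shift, demand is qd = 39 - 3p and supply is qs = 2p + 2.
New equilibrium: 39 - 3p = 2p + 2 ⇒ 37 = 5p ⇒ p = 7.4, q = 16.8.
Δp = 7.4 − 6 = +1.4.

+1.4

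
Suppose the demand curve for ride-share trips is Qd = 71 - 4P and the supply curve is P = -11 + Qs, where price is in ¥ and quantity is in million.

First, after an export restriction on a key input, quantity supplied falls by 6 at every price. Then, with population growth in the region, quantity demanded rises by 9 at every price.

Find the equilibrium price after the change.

Original equilibrium: 71 - 4P = P + 11 gives 60 = 5P, so P = 12 and Q = 23.
With the change applied: demand Qd = 80 - 4P, supply Qs = P + 5.
Setting them equal: 80 - 4P = P + 5 → 75 = 5P, so P = 15 and Q = 20.

15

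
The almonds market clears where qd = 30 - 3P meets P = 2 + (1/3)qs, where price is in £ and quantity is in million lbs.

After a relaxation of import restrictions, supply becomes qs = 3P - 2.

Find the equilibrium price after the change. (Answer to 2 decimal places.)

5.33

Initially, 30 - 3P = 3P - 6, so 36 = 6P and P = 6, q = 12.
After the shift, demand is qd = 30 - 3P and supply is qs = 3P - 2.
Clearing the new market: 30 - 3P = 3P - 2, so P = 16/3 ≈ 5.3333 and q = 14.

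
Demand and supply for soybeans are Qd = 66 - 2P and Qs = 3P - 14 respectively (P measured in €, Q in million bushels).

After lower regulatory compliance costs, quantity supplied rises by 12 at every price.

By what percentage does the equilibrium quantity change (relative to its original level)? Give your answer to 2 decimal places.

+14.12

Original equilibrium: 66 - 2P = 3P - 14 gives 80 = 5P, so P = 16 and Q = 34.
The shock moves the curves to Qd = 66 - 2P and Qs = 3P - 2.
Equate the new curves: 66 - 2P = 3P - 2, giving 68 = 5P, P = 13.6, Q = 38.8.
%ΔQ = (38.8 − 34) / 34 × 100 = +14.12%.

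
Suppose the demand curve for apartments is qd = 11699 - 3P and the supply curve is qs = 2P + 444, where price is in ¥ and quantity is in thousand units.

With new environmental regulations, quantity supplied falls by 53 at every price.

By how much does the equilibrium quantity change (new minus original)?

Solve the original market: 11699 - 3P = 2P + 444, hence P = 2251 and q = 4946.
With the change applied: demand qd = 11699 - 3P, supply qs = 2P + 391.
Clearing the new market: 11699 - 3P = 2P + 391, so P = 2261.6 and q = 4914.2.
Δq = 4914.2 − 4946 = -31.8.

-31.8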